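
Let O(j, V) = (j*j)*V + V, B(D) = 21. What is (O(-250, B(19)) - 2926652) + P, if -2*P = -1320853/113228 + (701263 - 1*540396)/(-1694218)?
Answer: -309642328044424909/191832915704 ≈ -1.6141e+6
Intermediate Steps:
O(j, V) = V + V*j**2 (O(j, V) = j**2*V + V = V*j**2 + V = V + V*j**2)
P = 1128013788315/191832915704 (P = -(-1320853/113228 + (701263 - 1*540396)/(-1694218))/2 = -(-1320853*1/113228 + (701263 - 540396)*(-1/1694218))/2 = -(-1320853/113228 + 160867*(-1/1694218))/2 = -(-1320853/113228 - 160867/1694218)/2 = -1/2*(-1128013788315/95916457852) = 1128013788315/191832915704 ≈ 5.8802)
(O(-250, B(19)) - 2926652) + P = (21*(1 + (-250)**2) - 2926652) + 1128013788315/191832915704 = (21*(1 + 62500) - 2926652) + 1128013788315/191832915704 = (21*62501 - 2926652) + 1128013788315/191832915704 = (1312521 - 2926652) + 1128013788315/191832915704 = -1614131 + 1128013788315/191832915704 = -309642328044424909/191832915704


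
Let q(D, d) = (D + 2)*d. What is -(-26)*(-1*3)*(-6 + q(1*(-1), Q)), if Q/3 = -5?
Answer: 1638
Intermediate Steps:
Q = -15 (Q = 3*(-5) = -15)
q(D, d) = d*(2 + D) (q(D, d) = (2 + D)*d = d*(2 + D))
-(-26)*(-1*3)*(-6 + q(1*(-1), Q)) = -(-26)*(-1*3)*(-6 - 15*(2 + 1*(-1))) = -(-26)*(-3*(-6 - 15*(2 - 1))) = -(-26)*(-3*(-6 - 15*1)) = -(-26)*(-3*(-6 - 15)) = -(-26)*(-3*(-21)) = -(-26)*63 = -1*(-1638) = 1638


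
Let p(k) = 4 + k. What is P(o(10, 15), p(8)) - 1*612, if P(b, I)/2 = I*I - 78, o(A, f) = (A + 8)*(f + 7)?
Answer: -480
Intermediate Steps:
o(A, f) = (7 + f)*(8 + A) (o(A, f) = (8 + A)*(7 + f) = (7 + f)*(8 + A))
P(b, I) = -156 + 2*I**2 (P(b, I) = 2*(I*I - 78) = 2*(I**2 - 78) = 2*(-78 + I**2) = -156 + 2*I**2)
P(o(10, 15), p(8)) - 1*612 = (-156 + 2*(4 + 8)**2) - 1*612 = (-156 + 2*12**2) - 612 = (-156 + 2*144) - 612 = (-156 + 288) - 612 = 132 - 612 = -480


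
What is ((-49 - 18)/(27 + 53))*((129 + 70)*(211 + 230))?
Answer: -5879853/80 ≈ -73498.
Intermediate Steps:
((-49 - 18)/(27 + 53))*((129 + 70)*(211 + 230)) = (-67/80)*(199*441) = -67*1/80*87759 = -67/80*87759 = -5879853/80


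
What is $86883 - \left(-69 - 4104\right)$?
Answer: $91056$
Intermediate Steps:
$86883 - \left(-69 - 4104\right) = 86883 - -4173 = 86883 + 4173 = 91056$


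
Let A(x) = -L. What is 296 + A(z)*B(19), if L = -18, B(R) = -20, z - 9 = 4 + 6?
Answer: -64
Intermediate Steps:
z = 19 (z = 9 + (4 + 6) = 9 + 10 = 19)
A(x) = 18 (A(x) = -1*(-18) = 18)
296 + A(z)*B(19) = 296 + 18*(-20) = 296 - 360 = -64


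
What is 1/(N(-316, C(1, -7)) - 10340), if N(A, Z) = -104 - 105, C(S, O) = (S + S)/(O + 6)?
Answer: -1/10549 ≈ -9.4796e-5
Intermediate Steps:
C(S, O) = 2*S/(6 + O) (C(S, O) = (2*S)/(6 + O) = 2*S/(6 + O))
N(A, Z) = -209
1/(N(-316, C(1, -7)) - 10340) = 1/(-209 - 10340) = 1/(-10549) = -1/10549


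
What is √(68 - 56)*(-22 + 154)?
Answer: 264*√3 ≈ 457.26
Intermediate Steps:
√(68 - 56)*(-22 + 154) = √12*132 = (2*√3)*132 = 264*√3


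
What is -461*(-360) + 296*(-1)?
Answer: 165664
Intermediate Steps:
-461*(-360) + 296*(-1) = 165960 - 296 = 165664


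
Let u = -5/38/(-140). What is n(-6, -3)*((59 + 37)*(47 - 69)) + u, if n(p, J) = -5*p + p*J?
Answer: -107864063/1064 ≈ -1.0138e+5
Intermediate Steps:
n(p, J) = -5*p + J*p
u = 1/1064 (u = -5*1/38*(-1/140) = -5/38*(-1/140) = 1/1064 ≈ 0.00093985)
n(-6, -3)*((59 + 37)*(47 - 69)) + u = (-6*(-5 - 3))*((59 + 37)*(47 - 69)) + 1/1064 = (-6*(-8))*(96*(-22)) + 1/1064 = 48*(-2112) + 1/1064 = -101376 + 1/1064 = -107864063/1064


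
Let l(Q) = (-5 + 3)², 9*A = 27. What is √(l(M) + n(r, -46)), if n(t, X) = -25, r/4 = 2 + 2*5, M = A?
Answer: I*√21 ≈ 4.5826*I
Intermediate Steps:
A = 3 (A = (⅑)*27 = 3)
M = 3
r = 48 (r = 4*(2 + 2*5) = 4*(2 + 10) = 4*12 = 48)
l(Q) = 4 (l(Q) = (-2)² = 4)
√(l(M) + n(r, -46)) = √(4 - 25) = √(-21) = I*√21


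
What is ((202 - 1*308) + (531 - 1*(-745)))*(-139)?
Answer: -162630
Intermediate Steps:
((202 - 1*308) + (531 - 1*(-745)))*(-139) = ((202 - 308) + (531 + 745))*(-139) = (-106 + 1276)*(-139) = 1170*(-139) = -162630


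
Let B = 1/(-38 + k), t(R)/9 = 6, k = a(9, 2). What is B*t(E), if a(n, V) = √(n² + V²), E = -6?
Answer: -228/151 - 6*√85/151 ≈ -1.8763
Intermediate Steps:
a(n, V) = √(V² + n²)
k = √85 (k = √(2² + 9²) = √(4 + 81) = √85 ≈ 9.2195)
t(R) = 54 (t(R) = 9*6 = 54)
B = 1/(-38 + √85) ≈ -0.034746
B*t(E) = (-38/1359 - √85/1359)*54 = -228/151 - 6*√85/151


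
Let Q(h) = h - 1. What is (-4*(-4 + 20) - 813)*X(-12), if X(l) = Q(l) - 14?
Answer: 23679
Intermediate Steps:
Q(h) = -1 + h
X(l) = -15 + l (X(l) = (-1 + l) - 14 = -15 + l)
(-4*(-4 + 20) - 813)*X(-12) = (-4*(-4 + 20) - 813)*(-15 - 12) = (-4*16 - 813)*(-27) = (-64 - 813)*(-27) = -877*(-27) = 23679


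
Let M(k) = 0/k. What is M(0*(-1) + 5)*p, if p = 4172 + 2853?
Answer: 0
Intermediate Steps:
M(k) = 0
p = 7025
M(0*(-1) + 5)*p = 0*7025 = 0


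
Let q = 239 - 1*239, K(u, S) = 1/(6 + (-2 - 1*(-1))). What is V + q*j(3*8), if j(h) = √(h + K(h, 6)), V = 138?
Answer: 138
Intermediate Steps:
K(u, S) = ⅕ (K(u, S) = 1/(6 + (-2 + 1)) = 1/(6 - 1) = 1/5 = ⅕)
j(h) = √(⅕ + h) (j(h) = √(h + ⅕) = √(⅕ + h))
q = 0 (q = 239 - 239 = 0)
V + q*j(3*8) = 138 + 0*(√(5 + 25*(3*8))/5) = 138 + 0*(√(5 + 25*24)/5) = 138 + 0*(√(5 + 600)/5) = 138 + 0*(√605/5) = 138 + 0*((11*√5)/5) = 138 + 0*(11*√5/5) = 138 + 0 = 138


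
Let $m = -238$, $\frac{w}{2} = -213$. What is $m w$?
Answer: $101388$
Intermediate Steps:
$w = -426$ ($w = 2 \left(-213\right) = -426$)
$m w = \left(-238\right) \left(-426\right) = 101388$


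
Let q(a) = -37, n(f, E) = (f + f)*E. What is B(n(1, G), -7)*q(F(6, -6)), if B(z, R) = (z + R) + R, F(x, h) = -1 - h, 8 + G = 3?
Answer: 888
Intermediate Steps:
G = -5 (G = -8 + 3 = -5)
n(f, E) = 2*E*f (n(f, E) = (2*f)*E = 2*E*f)
B(z, R) = z + 2*R (B(z, R) = (R + z) + R = z + 2*R)
B(n(1, G), -7)*q(F(6, -6)) = (2*(-5)*1 + 2*(-7))*(-37) = (-10 - 14)*(-37) = -24*(-37) = 888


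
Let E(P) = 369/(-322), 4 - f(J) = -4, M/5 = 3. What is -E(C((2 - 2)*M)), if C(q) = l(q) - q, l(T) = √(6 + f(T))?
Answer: 369/322 ≈ 1.1460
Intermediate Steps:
M = 15 (M = 5*3 = 15)
f(J) = 8 (f(J) = 4 - 1*(-4) = 4 + 4 = 8)
l(T) = √14 (l(T) = √(6 + 8) = √14)
C(q) = √14 - q
E(P) = -369/322 (E(P) = 369*(-1/322) = -369/322)
-E(C((2 - 2)*M)) = -1*(-369/322) = 369/322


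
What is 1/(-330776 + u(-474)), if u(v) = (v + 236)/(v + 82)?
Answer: -28/9261711 ≈ -3.0232e-6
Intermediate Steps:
u(v) = (236 + v)/(82 + v)
1/(-330776 + u(-474)) = 1/(-330776 + (236 - 474)/(82 - 474)) = 1/(-330776 - 238/(-392)) = 1/(-330776 - 1/392*(-238)) = 1/(-330776 + 17/28) = 1/(-9261711/28) = -28/9261711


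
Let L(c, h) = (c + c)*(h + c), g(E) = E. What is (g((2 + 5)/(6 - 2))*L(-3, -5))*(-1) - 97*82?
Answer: -8038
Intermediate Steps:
L(c, h) = 2*c*(c + h) (L(c, h) = (2*c)*(c + h) = 2*c*(c + h))
(g((2 + 5)/(6 - 2))*L(-3, -5))*(-1) - 97*82 = (((2 + 5)/(6 - 2))*(2*(-3)*(-3 - 5)))*(-1) - 97*82 = ((7/4)*(2*(-3)*(-8)))*(-1) - 7954 = ((7*(¼))*48)*(-1) - 7954 = ((7/4)*48)*(-1) - 7954 = 84*(-1) - 7954 = -84 - 7954 = -8038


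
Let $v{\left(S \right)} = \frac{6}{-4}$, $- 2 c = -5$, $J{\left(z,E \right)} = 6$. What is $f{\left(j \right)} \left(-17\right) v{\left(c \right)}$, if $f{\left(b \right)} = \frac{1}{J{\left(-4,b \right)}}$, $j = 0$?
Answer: $\frac{17}{4} \approx 4.25$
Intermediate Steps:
$f{\left(b \right)} = \frac{1}{6}$
$c = \frac{5}{2}$ ($c = \left(- \frac{1}{2}\right) \left(-5\right) = \frac{5}{2} \approx 2.5$)
$v{\left(S \right)} = - \frac{3}{2}$ ($v{\left(S \right)} = 6 \left(- \frac{1}{4}\right) = - \frac{3}{2}$)
$f{\left(j \right)} \left(-17\right) v{\left(c \right)} = \frac{1}{6} \left(-17\right) \left(- \frac{3}{2}\right) = \left(- \frac{17}{6}\right) \left(- \frac{3}{2}\right) = \frac{17}{4}$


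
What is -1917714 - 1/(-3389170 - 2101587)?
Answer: -10529701569497/5490757 ≈ -1.9177e+6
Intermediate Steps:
-1917714 - 1/(-3389170 - 2101587) = -1917714 - 1/(-5490757) = -1917714 - 1*(-1/5490757) = -1917714 + 1/5490757 = -10529701569497/5490757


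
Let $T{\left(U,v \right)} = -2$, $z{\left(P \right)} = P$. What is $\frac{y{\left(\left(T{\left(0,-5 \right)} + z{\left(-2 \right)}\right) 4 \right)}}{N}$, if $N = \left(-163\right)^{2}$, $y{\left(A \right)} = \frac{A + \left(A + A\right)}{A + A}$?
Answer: $\frac{3}{53138} \approx 5.6457 \cdot 10^{-5}$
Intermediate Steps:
$y{\left(A \right)} = \frac{3}{2}$ ($y{\left(A \right)} = \frac{A + 2 A}{2 A} = 3 A \frac{1}{2 A} = \frac{3}{2}$)
$N = 26569$
$\frac{y{\left(\left(T{\left(0,-5 \right)} + z{\left(-2 \right)}\right) 4 \right)}}{N} = \frac{3}{2 \cdot 26569} = \frac{3}{2} \cdot \frac{1}{26569} = \frac{3}{53138}$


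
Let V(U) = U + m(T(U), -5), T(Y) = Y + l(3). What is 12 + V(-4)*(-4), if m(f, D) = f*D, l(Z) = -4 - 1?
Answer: -152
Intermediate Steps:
l(Z) = -5
T(Y) = -5 + Y (T(Y) = Y - 5 = -5 + Y)
m(f, D) = D*f
V(U) = 25 - 4*U (V(U) = U - 5*(-5 + U) = U + (25 - 5*U) = 25 - 4*U)
12 + V(-4)*(-4) = 12 + (25 - 4*(-4))*(-4) = 12 + (25 + 16)*(-4) = 12 + 41*(-4) = 12 - 164 = -152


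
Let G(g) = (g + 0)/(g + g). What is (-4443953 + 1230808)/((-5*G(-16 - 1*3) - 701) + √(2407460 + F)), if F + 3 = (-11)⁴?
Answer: -430561430/367083 - 12852580*√269122/2569581 ≈ -3767.7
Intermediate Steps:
G(g) = ½ (G(g) = g/((2*g)) = g*(1/(2*g)) = ½)
F = 14638 (F = -3 + (-11)⁴ = -3 + 14641 = 14638)
(-4443953 + 1230808)/((-5*G(-16 - 1*3) - 701) + √(2407460 + F)) = (-4443953 + 1230808)/((-5*½ - 701) + √(2407460 + 14638)) = -3213145/((-5/2 - 701) + √2422098) = -3213145/(-1407/2 + 3*√269122)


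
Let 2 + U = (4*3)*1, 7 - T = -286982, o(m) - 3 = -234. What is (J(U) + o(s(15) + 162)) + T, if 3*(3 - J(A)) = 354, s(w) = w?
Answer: 286643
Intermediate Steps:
o(m) = -231 (o(m) = 3 - 234 = -231)
T = 286989 (T = 7 - 1*(-286982) = 7 + 286982 = 286989)
U = 10 (U = -2 + (4*3)*1 = -2 + 12*1 = -2 + 12 = 10)
J(A) = -115 (J(A) = 3 - ⅓*354 = 3 - 118 = -115)
(J(U) + o(s(15) + 162)) + T = (-115 - 231) + 286989 = -346 + 286989 = 286643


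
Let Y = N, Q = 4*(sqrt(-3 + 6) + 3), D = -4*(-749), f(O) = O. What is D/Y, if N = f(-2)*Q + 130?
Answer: 79394/2761 + 5992*sqrt(3)/2761 ≈ 32.514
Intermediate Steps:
D = 2996
Q = 12 + 4*sqrt(3) (Q = 4*(sqrt(3) + 3) = 4*(3 + sqrt(3)) = 12 + 4*sqrt(3) ≈ 18.928)
N = 106 - 8*sqrt(3) (N = -2*(12 + 4*sqrt(3)) + 130 = (-24 - 8*sqrt(3)) + 130 = 106 - 8*sqrt(3) ≈ 92.144)
Y = 106 - 8*sqrt(3) ≈ 92.144
D/Y = 2996/(106 - 8*sqrt(3))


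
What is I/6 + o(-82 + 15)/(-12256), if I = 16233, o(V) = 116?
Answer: 8289623/3064 ≈ 2705.5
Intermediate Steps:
I/6 + o(-82 + 15)/(-12256) = 16233/6 + 116/(-12256) = 16233*(1/6) + 116*(-1/12256) = 5411/2 - 29/3064 = 8289623/3064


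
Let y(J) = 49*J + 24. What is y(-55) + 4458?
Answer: 1787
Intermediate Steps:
y(J) = 24 + 49*J
y(-55) + 4458 = (24 + 49*(-55)) + 4458 = (24 - 2695) + 4458 = -2671 + 4458 = 1787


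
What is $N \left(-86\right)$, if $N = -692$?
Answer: $59512$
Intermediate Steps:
$N \left(-86\right) = \left(-692\right) \left(-86\right) = 59512$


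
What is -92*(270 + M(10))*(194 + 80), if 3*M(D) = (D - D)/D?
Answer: -6806160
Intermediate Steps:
M(D) = 0 (M(D) = ((D - D)/D)/3 = (0/D)/3 = (⅓)*0 = 0)
-92*(270 + M(10))*(194 + 80) = -92*(270 + 0)*(194 + 80) = -24840*274 = -92*73980 = -6806160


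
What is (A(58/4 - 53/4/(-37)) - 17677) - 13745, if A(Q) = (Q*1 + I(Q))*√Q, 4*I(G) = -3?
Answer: -31422 + 261*√81363/1369 ≈ -31368.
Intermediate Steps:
I(G) = -¾ (I(G) = (¼)*(-3) = -¾)
A(Q) = √Q*(-¾ + Q) (A(Q) = (Q*1 - ¾)*√Q = (Q - ¾)*√Q = (-¾ + Q)*√Q = √Q*(-¾ + Q))
(A(58/4 - 53/4/(-37)) - 17677) - 13745 = (√(58/4 - 53/4/(-37))*(-¾ + (58/4 - 53/4/(-37))) - 17677) - 13745 = (√(58*(¼) - 53*¼*(-1/37))*(-¾ + (58*(¼) - 53*¼*(-1/37))) - 17677) - 13745 = (√(29/2 - 53/4*(-1/37))*(-¾ + (29/2 - 53/4*(-1/37))) - 17677) - 13745 = (√(29/2 + 53/148)*(-¾ + (29/2 + 53/148)) - 17677) - 13745 = (√(2199/148)*(-¾ + 2199/148) - 17677) - 13745 = ((√81363/74)*(522/37) - 17677) - 13745 = (261*√81363/1369 - 17677) - 13745 = (-17677 + 261*√81363/1369) - 13745 = -31422 + 261*√81363/1369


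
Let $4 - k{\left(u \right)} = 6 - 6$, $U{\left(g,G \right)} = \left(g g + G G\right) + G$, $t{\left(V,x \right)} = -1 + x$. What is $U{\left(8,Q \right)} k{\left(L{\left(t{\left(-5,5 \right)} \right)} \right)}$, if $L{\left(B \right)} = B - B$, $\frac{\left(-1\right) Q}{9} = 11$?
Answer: $39064$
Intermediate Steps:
$Q = -99$ ($Q = \left(-9\right) 11 = -99$)
$L{\left(B \right)} = 0$
$U{\left(g,G \right)} = G + G^{2} + g^{2}$ ($U{\left(g,G \right)} = \left(g^{2} + G^{2}\right) + G = \left(G^{2} + g^{2}\right) + G = G + G^{2} + g^{2}$)
$k{\left(u \right)} = 4$ ($k{\left(u \right)} = 4 - \left(6 - 6\right) = 4 - 0 = 4 + 0 = 4$)
$U{\left(8,Q \right)} k{\left(L{\left(t{\left(-5,5 \right)} \right)} \right)} = \left(-99 + \left(-99\right)^{2} + 8^{2}\right) 4 = \left(-99 + 9801 + 64\right) 4 = 9766 \cdot 4 = 39064$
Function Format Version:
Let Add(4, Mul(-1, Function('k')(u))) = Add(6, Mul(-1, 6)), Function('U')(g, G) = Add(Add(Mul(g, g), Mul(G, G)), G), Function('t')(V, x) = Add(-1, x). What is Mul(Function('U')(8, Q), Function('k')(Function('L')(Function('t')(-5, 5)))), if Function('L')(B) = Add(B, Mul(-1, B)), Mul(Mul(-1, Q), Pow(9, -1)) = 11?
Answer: 39064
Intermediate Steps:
Q = -99 (Q = Mul(-9, 11) = -99)
Function('L')(B) = 0
Function('U')(g, G) = Add(G, Pow(G, 2), Pow(g, 2)) (Function('U')(g, G) = Add(Add(Pow(g, 2), Pow(G, 2)), G) = Add(Add(Pow(G, 2), Pow(g, 2)), G) = Add(G, Pow(G, 2), Pow(g, 2)))
Function('k')(u) = 4 (Function('k')(u) = Add(4, Mul(-1, Add(6, Mul(-1, 6)))) = Add(4, Mul(-1, Add(6, -6))) = Add(4, Mul(-1, 0)) = Add(4, 0) = 4)
Mul(Function('U')(8, Q), Function('k')(Function('L')(Function('t')(-5, 5)))) = Mul(Add(-99, Pow(-99, 2), Pow(8, 2)), 4) = Mul(Add(-99, 9801, 64), 4) = Mul(9766, 4) = 39064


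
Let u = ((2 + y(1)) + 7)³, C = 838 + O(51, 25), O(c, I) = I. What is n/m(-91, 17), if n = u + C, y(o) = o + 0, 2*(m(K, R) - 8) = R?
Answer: 1242/11 ≈ 112.91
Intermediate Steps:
m(K, R) = 8 + R/2
y(o) = o
C = 863 (C = 838 + 25 = 863)
u = 1000 (u = ((2 + 1) + 7)³ = (3 + 7)³ = 10³ = 1000)
n = 1863 (n = 1000 + 863 = 1863)
n/m(-91, 17) = 1863/(8 + (½)*17) = 1863/(8 + 17/2) = 1863/(33/2) = 1863*(2/33) = 1242/11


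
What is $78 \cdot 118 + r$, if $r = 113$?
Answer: $9317$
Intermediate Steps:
$78 \cdot 118 + r = 78 \cdot 118 + 113 = 9204 + 113 = 9317$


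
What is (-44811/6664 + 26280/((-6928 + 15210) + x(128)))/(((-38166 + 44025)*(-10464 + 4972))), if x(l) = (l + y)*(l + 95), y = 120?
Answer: 148567907/757491939017184 ≈ 1.9613e-7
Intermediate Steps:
x(l) = (95 + l)*(120 + l) (x(l) = (l + 120)*(l + 95) = (120 + l)*(95 + l) = (95 + l)*(120 + l))
(-44811/6664 + 26280/((-6928 + 15210) + x(128)))/(((-38166 + 44025)*(-10464 + 4972))) = (-44811/6664 + 26280/((-6928 + 15210) + (11400 + 128² + 215*128)))/(((-38166 + 44025)*(-10464 + 4972))) = (-44811*1/6664 + 26280/(8282 + (11400 + 16384 + 27520)))/((5859*(-5492))) = (-44811/6664 + 26280/(8282 + 55304))/(-32177628) = (-44811/6664 + 26280/63586)*(-1/32177628) = (-44811/6664 + 26280*(1/63586))*(-1/32177628) = (-44811/6664 + 13140/31793)*(-1/32177628) = -1337111163/211868552*(-1/32177628) = 148567907/757491939017184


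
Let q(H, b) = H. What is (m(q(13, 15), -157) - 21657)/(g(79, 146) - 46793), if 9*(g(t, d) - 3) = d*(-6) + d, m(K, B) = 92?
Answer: 38817/84368 ≈ 0.46009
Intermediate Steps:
g(t, d) = 3 - 5*d/9 (g(t, d) = 3 + (d*(-6) + d)/9 = 3 + (-6*d + d)/9 = 3 + (-5*d)/9 = 3 - 5*d/9)
(m(q(13, 15), -157) - 21657)/(g(79, 146) - 46793) = (92 - 21657)/((3 - 5/9*146) - 46793) = -21565/((3 - 730/9) - 46793) = -21565/(-703/9 - 46793) = -21565/(-421840/9) = -21565*(-9/421840) = 38817/84368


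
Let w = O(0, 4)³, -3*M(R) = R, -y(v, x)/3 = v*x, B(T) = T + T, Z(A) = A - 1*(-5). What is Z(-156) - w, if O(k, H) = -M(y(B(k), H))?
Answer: -151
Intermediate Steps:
Z(A) = 5 + A (Z(A) = A + 5 = 5 + A)
B(T) = 2*T
y(v, x) = -3*v*x
M(R) = -R/3
O(k, H) = -2*H*k (O(k, H) = -(-1)*(-3*2*k*H)/3 = -(-1)*(-6*H*k)/3 = -2*H*k)
w = 0 (w = (-2*4*0)³ = 0³ = 0)
Z(-156) - w = (5 - 156) - 1*0 = -151 + 0 = -151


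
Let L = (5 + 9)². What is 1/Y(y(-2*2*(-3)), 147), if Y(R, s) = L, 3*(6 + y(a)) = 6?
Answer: 1/196 ≈ 0.0051020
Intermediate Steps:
y(a) = -4 (y(a) = -6 + (⅓)*6 = -6 + 2 = -4)
L = 196 (L = 14² = 196)
Y(R, s) = 196
1/Y(y(-2*2*(-3)), 147) = 1/196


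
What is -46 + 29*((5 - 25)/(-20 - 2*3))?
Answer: -308/13 ≈ -23.692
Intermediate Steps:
-46 + 29*((5 - 25)/(-20 - 2*3)) = -46 + 29*(-20/(-20 - 6)) = -46 + 29*(-20/(-26)) = -46 + 29*(-20*(-1/26)) = -46 + 29*(10/13) = -46 + 290/13 = -308/13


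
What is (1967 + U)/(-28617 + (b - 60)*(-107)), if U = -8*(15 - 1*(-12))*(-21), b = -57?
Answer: -6503/16098 ≈ -0.40396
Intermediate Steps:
U = 4536 (U = -8*(15 + 12)*(-21) = -8*27*(-21) = -216*(-21) = 4536)
(1967 + U)/(-28617 + (b - 60)*(-107)) = (1967 + 4536)/(-28617 + (-57 - 60)*(-107)) = 6503/(-28617 - 117*(-107)) = 6503/(-28617 + 12519) = 6503/(-16098) = 6503*(-1/16098) = -6503/16098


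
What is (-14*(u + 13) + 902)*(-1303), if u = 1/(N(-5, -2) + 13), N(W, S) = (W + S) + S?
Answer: -1867199/2 ≈ -9.3360e+5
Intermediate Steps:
N(W, S) = W + 2*S (N(W, S) = (S + W) + S = W + 2*S)
u = ¼ (u = 1/((-5 + 2*(-2)) + 13) = 1/((-5 - 4) + 13) = 1/(-9 + 13) = 1/4 = ¼ ≈ 0.25000)
(-14*(u + 13) + 902)*(-1303) = (-14*(¼ + 13) + 902)*(-1303) = (-14*53/4 + 902)*(-1303) = (-371/2 + 902)*(-1303) = (1433/2)*(-1303) = -1867199/2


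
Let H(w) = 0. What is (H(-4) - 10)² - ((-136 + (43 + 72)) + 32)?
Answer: 89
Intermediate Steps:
(H(-4) - 10)² - ((-136 + (43 + 72)) + 32) = (0 - 10)² - ((-136 + (43 + 72)) + 32) = (-10)² - ((-136 + 115) + 32) = 100 - (-21 + 32) = 100 - 1*11 = 100 - 11 = 89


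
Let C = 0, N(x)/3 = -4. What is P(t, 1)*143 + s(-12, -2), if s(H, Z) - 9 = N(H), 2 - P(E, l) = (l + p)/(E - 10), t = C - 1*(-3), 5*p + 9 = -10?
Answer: 1129/5 ≈ 225.80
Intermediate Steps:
p = -19/5 (p = -9/5 + (⅕)*(-10) = -9/5 - 2 = -19/5 ≈ -3.8000)
N(x) = -12 (N(x) = 3*(-4) = -12)
t = 3 (t = 0 - 1*(-3) = 0 + 3 = 3)
P(E, l) = 2 - (-19/5 + l)/(-10 + E) (P(E, l) = 2 - (l - 19/5)/(E - 10) = 2 - (-19/5 + l)/(-10 + E))
s(H, Z) = -3 (s(H, Z) = 9 - 12 = -3)
P(t, 1)*143 + s(-12, -2) = ((-81/5 - 1*1 + 2*3)/(-10 + 3))*143 - 3 = ((-81/5 - 1 + 6)/(-7))*143 - 3 = -⅐*(-56/5)*143 - 3 = (8/5)*143 - 3 = 1144/5 - 3 = 1129/5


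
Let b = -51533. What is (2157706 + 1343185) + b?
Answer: 3449358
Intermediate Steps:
(2157706 + 1343185) + b = (2157706 + 1343185) - 51533 = 3500891 - 51533 = 3449358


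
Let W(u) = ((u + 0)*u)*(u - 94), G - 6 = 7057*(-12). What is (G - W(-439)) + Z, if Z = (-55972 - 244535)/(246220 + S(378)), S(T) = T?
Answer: 25309737087263/246598 ≈ 1.0264e+8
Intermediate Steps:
G = -84678 (G = 6 + 7057*(-12) = 6 - 84684 = -84678)
W(u) = u²*(-94 + u) (W(u) = (u*u)*(-94 + u) = u²*(-94 + u))
Z = -300507/246598 (Z = (-55972 - 244535)/(246220 + 378) = -300507/246598 ≈ -1.2186)
(G - W(-439)) + Z = (-84678 - (-439)²*(-94 - 439)) - 300507/246598 = (-84678 - 192721*(-533)) - 300507/246598 = (-84678 - 1*(-102720293)) - 300507/246598 = (-84678 + 102720293) - 300507/246598 = 102635615 - 300507/246598 = 25309737087263/246598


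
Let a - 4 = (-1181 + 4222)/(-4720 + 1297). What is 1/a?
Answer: 3423/10651 ≈ 0.32138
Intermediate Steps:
a = 10651/3423 (a = 4 + (-1181 + 4222)/(-4720 + 1297) = 4 + 3041/(-3423) = 4 + 3041*(-1/3423) = 4 - 3041/3423 = 10651/3423 ≈ 3.1116)
1/a = 1/(10651/3423) = 3423/10651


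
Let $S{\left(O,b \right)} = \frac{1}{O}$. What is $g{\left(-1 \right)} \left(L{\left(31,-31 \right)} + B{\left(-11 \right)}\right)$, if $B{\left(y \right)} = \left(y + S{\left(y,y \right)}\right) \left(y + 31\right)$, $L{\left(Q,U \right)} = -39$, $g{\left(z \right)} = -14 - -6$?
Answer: $\frac{22952}{11} \approx 2086.5$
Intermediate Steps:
$g{\left(z \right)} = -8$ ($g{\left(z \right)} = -14 + 6 = -8$)
$B{\left(y \right)} = \left(31 + y\right) \left(y + \frac{1}{y}\right)$ ($B{\left(y \right)} = \left(y + \frac{1}{y}\right) \left(y + 31\right) = \left(y + \frac{1}{y}\right) \left(31 + y\right) = \left(31 + y\right) \left(y + \frac{1}{y}\right)$)
$g{\left(-1 \right)} \left(L{\left(31,-31 \right)} + B{\left(-11 \right)}\right) = - 8 \left(-39 + \left(1 + \left(-11\right)^{2} + 31 \left(-11\right) + \frac{31}{-11}\right)\right) = - 8 \left(-39 + \left(1 + 121 - 341 + 31 \left(- \frac{1}{11}\right)\right)\right) = - 8 \left(-39 + \left(1 + 121 - 341 - \frac{31}{11}\right)\right) = - 8 \left(-39 - \frac{2440}{11}\right) = \left(-8\right) \left(- \frac{2869}{11}\right) = \frac{22952}{11}$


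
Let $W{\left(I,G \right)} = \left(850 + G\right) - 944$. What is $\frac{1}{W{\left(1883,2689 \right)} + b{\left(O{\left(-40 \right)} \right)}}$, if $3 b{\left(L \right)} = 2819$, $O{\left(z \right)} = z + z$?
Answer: $\frac{3}{10604} \approx 0.00028291$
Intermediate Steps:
$W{\left(I,G \right)} = -94 + G$
$O{\left(z \right)} = 2 z$
$b{\left(L \right)} = \frac{2819}{3}$ ($b{\left(L \right)} = \frac{1}{3} \cdot 2819 = \frac{2819}{3}$)
$\frac{1}{W{\left(1883,2689 \right)} + b{\left(O{\left(-40 \right)} \right)}} = \frac{1}{\left(-94 + 2689\right) + \frac{2819}{3}} = \frac{1}{2595 + \frac{2819}{3}} = \frac{1}{\frac{10604}{3}} = \frac{3}{10604}$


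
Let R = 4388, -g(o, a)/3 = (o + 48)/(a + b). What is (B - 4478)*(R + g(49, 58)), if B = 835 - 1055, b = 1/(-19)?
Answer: -7556981994/367 ≈ -2.0591e+7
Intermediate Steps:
b = -1/19 ≈ -0.052632
g(o, a) = -3*(48 + o)/(-1/19 + a) (g(o, a) = -3*(o + 48)/(a - 1/19) = -3*(48 + o)/(-1/19 + a))
B = -220
(B - 4478)*(R + g(49, 58)) = (-220 - 4478)*(4388 + 57*(-48 - 1*49)/(-1 + 19*58)) = -4698*(4388 + 57*(-48 - 49)/(-1 + 1102)) = -4698*(4388 + 57*(-97)/1101) = -4698*(4388 + 57*(1/1101)*(-97)) = -4698*(4388 - 1843/367) = -4698*1608553/367 = -7556981994/367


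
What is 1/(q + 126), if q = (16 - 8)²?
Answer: 1/190 ≈ 0.0052632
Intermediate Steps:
q = 64 (q = 8² = 64)
1/(q + 126) = 1/(64 + 126) = 1/190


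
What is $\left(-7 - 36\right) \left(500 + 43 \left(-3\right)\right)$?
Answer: $-15953$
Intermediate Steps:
$\left(-7 - 36\right) \left(500 + 43 \left(-3\right)\right) = \left(-7 - 36\right) \left(500 - 129\right) = \left(-43\right) 371 = -15953$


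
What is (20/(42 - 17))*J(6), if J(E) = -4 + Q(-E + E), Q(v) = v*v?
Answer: -16/5 ≈ -3.2000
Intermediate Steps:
Q(v) = v**2
J(E) = -4 (J(E) = -4 + (-E + E)**2 = -4 + 0**2 = -4 + 0 = -4)
(20/(42 - 17))*J(6) = (20/(42 - 17))*(-4) = (20/25)*(-4) = (20*(1/25))*(-4) = (4/5)*(-4) = -16/5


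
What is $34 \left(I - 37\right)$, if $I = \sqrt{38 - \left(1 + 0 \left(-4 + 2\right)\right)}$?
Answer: $-1258 + 34 \sqrt{37} \approx -1051.2$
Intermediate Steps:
$I = \sqrt{37}$ ($I = \sqrt{38 + \left(-1 + 0 \left(-2\right)\right)} = \sqrt{38 + \left(-1 + 0\right)} = \sqrt{38 - 1} = \sqrt{37} \approx 6.0828$)
$34 \left(I - 37\right) = 34 \left(\sqrt{37} - 37\right) = 34 \left(-37 + \sqrt{37}\right) = -1258 + 34 \sqrt{37}$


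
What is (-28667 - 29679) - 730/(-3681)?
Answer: -214770896/3681 ≈ -58346.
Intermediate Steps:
(-28667 - 29679) - 730/(-3681) = -58346 - 730*(-1/3681) = -58346 + 730/3681 = -214770896/3681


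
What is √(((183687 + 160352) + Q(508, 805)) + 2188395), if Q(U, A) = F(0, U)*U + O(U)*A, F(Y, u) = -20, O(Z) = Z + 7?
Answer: √2936849 ≈ 1713.7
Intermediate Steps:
O(Z) = 7 + Z
Q(U, A) = -20*U + A*(7 + U) (Q(U, A) = -20*U + (7 + U)*A = -20*U + A*(7 + U))
√(((183687 + 160352) + Q(508, 805)) + 2188395) = √(((183687 + 160352) + (-20*508 + 805*(7 + 508))) + 2188395) = √((344039 + (-10160 + 805*515)) + 2188395) = √((344039 + (-10160 + 414575)) + 2188395) = √((344039 + 404415) + 2188395) = √(748454 + 2188395) = √2936849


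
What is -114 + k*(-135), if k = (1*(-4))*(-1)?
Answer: -654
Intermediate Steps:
k = 4 (k = -4*(-1) = 4)
-114 + k*(-135) = -114 + 4*(-135) = -114 - 540 = -654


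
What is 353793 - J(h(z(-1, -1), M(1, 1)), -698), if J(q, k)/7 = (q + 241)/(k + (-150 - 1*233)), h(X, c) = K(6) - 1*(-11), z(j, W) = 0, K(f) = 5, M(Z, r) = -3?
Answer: 382452032/1081 ≈ 3.5379e+5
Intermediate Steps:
h(X, c) = 16 (h(X, c) = 5 - 1*(-11) = 5 + 11 = 16)
J(q, k) = 7*(241 + q)/(-383 + k) (J(q, k) = 7*((q + 241)/(k + (-150 - 1*233))) = 7*((241 + q)/(k + (-150 - 233))) = 7*((241 + q)/(k - 383)) = 7*((241 + q)/(-383 + k)) = 7*(241 + q)/(-383 + k))
353793 - J(h(z(-1, -1), M(1, 1)), -698) = 353793 - 7*(241 + 16)/(-383 - 698) = 353793 - 7*257/(-1081) = 353793 - 7*(-1)*257/1081 = 353793 - 1*(-1799/1081) = 353793 + 1799/1081 = 382452032/1081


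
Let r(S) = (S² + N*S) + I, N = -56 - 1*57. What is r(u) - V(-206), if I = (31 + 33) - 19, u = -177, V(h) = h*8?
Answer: 53023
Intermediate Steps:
V(h) = 8*h
I = 45 (I = 64 - 19 = 45)
N = -113 (N = -56 - 57 = -113)
r(S) = 45 + S² - 113*S (r(S) = (S² - 113*S) + 45 = 45 + S² - 113*S)
r(u) - V(-206) = (45 + (-177)² - 113*(-177)) - 8*(-206) = (45 + 31329 + 20001) - 1*(-1648) = 51375 + 1648 = 53023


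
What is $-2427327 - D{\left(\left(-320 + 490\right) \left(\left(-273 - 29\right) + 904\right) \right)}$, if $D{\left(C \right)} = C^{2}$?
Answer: $-10475902927$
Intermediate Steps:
$-2427327 - D{\left(\left(-320 + 490\right) \left(\left(-273 - 29\right) + 904\right) \right)} = -2427327 - \left(\left(-320 + 490\right) \left(\left(-273 - 29\right) + 904\right)\right)^{2} = -2427327 - \left(170 \left(\left(-273 - 29\right) + 904\right)\right)^{2} = -2427327 - \left(170 \left(-302 + 904\right)\right)^{2} = -2427327 - \left(170 \cdot 602\right)^{2} = -2427327 - 102340^{2} = -2427327 - 10473475600 = -10475902927$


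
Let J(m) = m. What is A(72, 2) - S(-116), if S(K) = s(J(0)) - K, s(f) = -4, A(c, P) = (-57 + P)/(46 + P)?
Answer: -5431/48 ≈ -113.15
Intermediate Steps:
A(c, P) = (-57 + P)/(46 + P)
S(K) = -4 - K
A(72, 2) - S(-116) = (-57 + 2)/(46 + 2) - (-4 - 1*(-116)) = -55/48 - (-4 + 116) = (1/48)*(-55) - 1*112 = -55/48 - 112 = -5431/48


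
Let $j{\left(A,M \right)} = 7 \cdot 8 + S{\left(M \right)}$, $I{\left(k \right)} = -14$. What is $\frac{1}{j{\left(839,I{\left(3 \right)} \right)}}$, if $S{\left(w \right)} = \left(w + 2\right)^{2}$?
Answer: $\frac{1}{200} \approx 0.005$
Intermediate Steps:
$S{\left(w \right)} = \left(2 + w\right)^{2}$
$j{\left(A,M \right)} = 56 + \left(2 + M\right)^{2}$ ($j{\left(A,M \right)} = 7 \cdot 8 + \left(2 + M\right)^{2} = 56 + \left(2 + M\right)^{2}$)
$\frac{1}{j{\left(839,I{\left(3 \right)} \right)}} = \frac{1}{56 + \left(2 - 14\right)^{2}} = \frac{1}{56 + \left(-12\right)^{2}} = \frac{1}{56 + 144} = \frac{1}{200}$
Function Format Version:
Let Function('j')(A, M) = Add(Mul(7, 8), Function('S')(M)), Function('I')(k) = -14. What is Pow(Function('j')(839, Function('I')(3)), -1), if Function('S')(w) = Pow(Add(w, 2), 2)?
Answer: Rational(1, 200) ≈ 0.0050000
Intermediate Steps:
Function('S')(w) = Pow(Add(2, w), 2)
Function('j')(A, M) = Add(56, Pow(Add(2, M), 2)) (Function('j')(A, M) = Add(Mul(7, 8), Pow(Add(2, M), 2)) = Add(56, Pow(Add(2, M), 2)))
Pow(Function('j')(839, Function('I')(3)), -1) = Pow(Add(56, Pow(Add(2, -14), 2)), -1) = Pow(Add(56, Pow(-12, 2)), -1) = Pow(Add(56, 144), -1) = Pow(200, -1) = Rational(1, 200)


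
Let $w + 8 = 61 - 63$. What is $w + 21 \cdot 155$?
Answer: $3245$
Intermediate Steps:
$w = -10$ ($w = -8 + \left(61 - 63\right) = -8 - 2 = -10$)
$w + 21 \cdot 155 = -10 + 21 \cdot 155 = -10 + 3255 = 3245$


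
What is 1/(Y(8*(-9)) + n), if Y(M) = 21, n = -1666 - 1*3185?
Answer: -1/4830 ≈ -0.00020704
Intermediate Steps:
n = -4851 (n = -1666 - 3185 = -4851)
1/(Y(8*(-9)) + n) = 1/(21 - 4851) = 1/(-4830) = -1/4830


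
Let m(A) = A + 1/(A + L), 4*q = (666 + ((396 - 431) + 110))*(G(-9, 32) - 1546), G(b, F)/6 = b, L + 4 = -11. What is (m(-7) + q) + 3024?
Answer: -6454427/22 ≈ -2.9338e+5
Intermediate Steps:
L = -15 (L = -4 - 11 = -15)
G(b, F) = 6*b
q = -296400 (q = ((666 + ((396 - 431) + 110))*(6*(-9) - 1546))/4 = ((666 + (-35 + 110))*(-54 - 1546))/4 = ((666 + 75)*(-1600))/4 = (741*(-1600))/4 = (¼)*(-1185600) = -296400)
m(A) = A + 1/(-15 + A) (m(A) = A + 1/(A - 15) = A + 1/(-15 + A))
(m(-7) + q) + 3024 = ((1 + (-7)² - 15*(-7))/(-15 - 7) - 296400) + 3024 = ((1 + 49 + 105)/(-22) - 296400) + 3024 = (-1/22*155 - 296400) + 3024 = (-155/22 - 296400) + 3024 = -6520955/22 + 3024 = -6454427/22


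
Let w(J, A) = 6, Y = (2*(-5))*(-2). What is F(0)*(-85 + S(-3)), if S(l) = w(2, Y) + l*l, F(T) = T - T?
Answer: 0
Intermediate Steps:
Y = 20 (Y = -10*(-2) = 20)
F(T) = 0
S(l) = 6 + l² (S(l) = 6 + l*l = 6 + l²)
F(0)*(-85 + S(-3)) = 0*(-85 + (6 + (-3)²)) = 0*(-85 + (6 + 9)) = 0*(-85 + 15) = 0*(-70) = 0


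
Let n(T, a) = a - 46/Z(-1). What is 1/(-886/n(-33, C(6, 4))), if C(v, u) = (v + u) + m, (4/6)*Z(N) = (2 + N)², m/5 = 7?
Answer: -43/2658 ≈ -0.016178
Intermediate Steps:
m = 35 (m = 5*7 = 35)
Z(N) = 3*(2 + N)²/2
C(v, u) = 35 + u + v (C(v, u) = (v + u) + 35 = (u + v) + 35 = 35 + u + v)
n(T, a) = -92/3 + a (n(T, a) = a - 46*2/(3*(2 - 1)²) = a - 46/((3/2)*1²) = a - 46/((3/2)*1) = a - 46/3/2 = a - 46*⅔ = a - 92/3 = -92/3 + a)
1/(-886/n(-33, C(6, 4))) = 1/(-886/(-92/3 + (35 + 4 + 6))) = 1/(-886/(-92/3 + 45)) = 1/(-886/43/3) = 1/(-886*3/43) = 1/(-2658/43) = -43/2658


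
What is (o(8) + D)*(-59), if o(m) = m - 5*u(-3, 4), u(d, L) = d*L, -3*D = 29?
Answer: -10325/3 ≈ -3441.7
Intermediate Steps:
D = -29/3 (D = -⅓*29 = -29/3 ≈ -9.6667)
u(d, L) = L*d
o(m) = 60 + m (o(m) = m - 20*(-3) = m - 5*(-12) = m + 60 = 60 + m)
(o(8) + D)*(-59) = ((60 + 8) - 29/3)*(-59) = (68 - 29/3)*(-59) = (175/3)*(-59) = -10325/3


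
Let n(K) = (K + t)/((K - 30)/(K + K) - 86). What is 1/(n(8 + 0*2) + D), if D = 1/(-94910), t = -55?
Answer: 66342090/35685461 ≈ 1.8591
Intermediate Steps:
D = -1/94910 ≈ -1.0536e-5
n(K) = (-55 + K)/(-86 + (-30 + K)/(2*K)) (n(K) = (K - 55)/((K - 30)/(K + K) - 86) = (-55 + K)/((-30 + K)/((2*K)) - 86) = (-55 + K)/((-30 + K)*(1/(2*K)) - 86) = (-55 + K)/((-30 + K)/(2*K) - 86) = (-55 + K)/(-86 + (-30 + K)/(2*K)))
1/(n(8 + 0*2) + D) = 1/(2*(8 + 0*2)*(55 - (8 + 0*2))/(3*(10 + 57*(8 + 0*2))) - 1/94910) = 1/(2*(8 + 0)*(55 - (8 + 0))/(3*(10 + 57*(8 + 0))) - 1/94910) = 1/((⅔)*8*(55 - 1*8)/(10 + 57*8) - 1/94910) = 1/((⅔)*8*(55 - 8)/(10 + 456) - 1/94910) = 1/((⅔)*8*47/466 - 1/94910) = 1/((⅔)*8*(1/466)*47 - 1/94910) = 1/(376/699 - 1/94910) = 1/(35685461/66342090) = 66342090/35685461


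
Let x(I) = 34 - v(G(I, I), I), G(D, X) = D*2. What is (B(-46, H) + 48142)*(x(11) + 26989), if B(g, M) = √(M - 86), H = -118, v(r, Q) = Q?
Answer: 1300411704 + 54024*I*√51 ≈ 1.3004e+9 + 3.8581e+5*I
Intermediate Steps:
G(D, X) = 2*D
x(I) = 34 - I
B(g, M) = √(-86 + M)
(B(-46, H) + 48142)*(x(11) + 26989) = (√(-86 - 118) + 48142)*((34 - 1*11) + 26989) = (√(-204) + 48142)*((34 - 11) + 26989) = (2*I*√51 + 48142)*(23 + 26989) = (48142 + 2*I*√51)*27012 = 1300411704 + 54024*I*√51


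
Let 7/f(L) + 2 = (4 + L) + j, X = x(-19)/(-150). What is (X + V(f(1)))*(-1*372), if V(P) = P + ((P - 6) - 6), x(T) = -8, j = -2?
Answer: -19096/25 ≈ -763.84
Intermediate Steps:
X = 4/75 (X = -8/(-150) = -8*(-1/150) = 4/75 ≈ 0.053333)
f(L) = 7/L (f(L) = 7/(-2 + ((4 + L) - 2)) = 7/(-2 + (2 + L)) = 7/L)
V(P) = -12 + 2*P (V(P) = P + ((-6 + P) - 6) = P + (-12 + P) = -12 + 2*P)
(X + V(f(1)))*(-1*372) = (4/75 + (-12 + 2*(7/1)))*(-1*372) = (4/75 + (-12 + 2*(7*1)))*(-372) = (4/75 + (-12 + 2*7))*(-372) = (4/75 + (-12 + 14))*(-372) = (4/75 + 2)*(-372) = (154/75)*(-372) = -19096/25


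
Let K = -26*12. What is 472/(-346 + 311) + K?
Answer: -11392/35 ≈ -325.49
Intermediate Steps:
K = -312
472/(-346 + 311) + K = 472/(-346 + 311) - 312 = 472/(-35) - 312 = 472*(-1/35) - 312 = -472/35 - 312 = -11392/35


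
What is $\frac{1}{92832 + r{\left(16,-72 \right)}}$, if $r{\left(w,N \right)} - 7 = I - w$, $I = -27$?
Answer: $\frac{1}{92796} \approx 1.0776 \cdot 10^{-5}$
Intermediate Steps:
$r{\left(w,N \right)} = -20 - w$ ($r{\left(w,N \right)} = 7 - \left(27 + w\right) = -20 - w$)
$\frac{1}{92832 + r{\left(16,-72 \right)}} = \frac{1}{92832 - 36} = \frac{1}{92796}$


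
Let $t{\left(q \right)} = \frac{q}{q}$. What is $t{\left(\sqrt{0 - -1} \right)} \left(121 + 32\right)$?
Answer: $153$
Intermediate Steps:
$t{\left(q \right)} = 1$
$t{\left(\sqrt{0 - -1} \right)} \left(121 + 32\right) = 1 \left(121 + 32\right) = 1 \cdot 153 = 153$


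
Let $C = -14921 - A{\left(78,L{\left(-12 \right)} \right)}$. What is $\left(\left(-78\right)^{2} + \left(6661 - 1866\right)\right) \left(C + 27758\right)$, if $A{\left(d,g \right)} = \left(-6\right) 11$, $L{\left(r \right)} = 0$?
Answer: $140371737$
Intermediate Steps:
$A{\left(d,g \right)} = -66$
$C = -14855$ ($C = -14921 - -66 = -14921 + 66 = -14855$)
$\left(\left(-78\right)^{2} + \left(6661 - 1866\right)\right) \left(C + 27758\right) = \left(\left(-78\right)^{2} + \left(6661 - 1866\right)\right) \left(-14855 + 27758\right) = \left(6084 + 4795\right) 12903 = 10879 \cdot 12903 = 140371737$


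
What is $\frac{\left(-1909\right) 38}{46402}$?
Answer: $- \frac{36271}{23201} \approx -1.5633$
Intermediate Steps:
$\frac{\left(-1909\right) 38}{46402} = \left(-72542\right) \frac{1}{46402} = - \frac{36271}{23201}$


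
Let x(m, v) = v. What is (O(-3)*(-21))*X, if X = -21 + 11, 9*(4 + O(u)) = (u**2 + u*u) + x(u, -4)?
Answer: -1540/3 ≈ -513.33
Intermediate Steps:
O(u) = -40/9 + 2*u**2/9 (O(u) = -4 + ((u**2 + u*u) - 4)/9 = -4 + ((u**2 + u**2) - 4)/9 = -4 + (2*u**2 - 4)/9 = -4 + (-4 + 2*u**2)/9 = -4 + (-4/9 + 2*u**2/9) = -40/9 + 2*u**2/9)
X = -10
(O(-3)*(-21))*X = ((-40/9 + (2/9)*(-3)**2)*(-21))*(-10) = ((-40/9 + (2/9)*9)*(-21))*(-10) = ((-40/9 + 2)*(-21))*(-10) = -22/9*(-21)*(-10) = (154/3)*(-10) = -1540/3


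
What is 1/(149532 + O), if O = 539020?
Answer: 1/688552 ≈ 1.4523e-6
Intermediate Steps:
1/(149532 + O) = 1/(149532 + 539020) = 1/688552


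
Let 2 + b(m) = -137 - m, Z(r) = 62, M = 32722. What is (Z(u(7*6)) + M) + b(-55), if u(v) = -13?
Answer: 32700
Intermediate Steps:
b(m) = -139 - m (b(m) = -2 + (-137 - m) = -139 - m)
(Z(u(7*6)) + M) + b(-55) = (62 + 32722) + (-139 - 1*(-55)) = 32784 + (-139 + 55) = 32784 - 84 = 32700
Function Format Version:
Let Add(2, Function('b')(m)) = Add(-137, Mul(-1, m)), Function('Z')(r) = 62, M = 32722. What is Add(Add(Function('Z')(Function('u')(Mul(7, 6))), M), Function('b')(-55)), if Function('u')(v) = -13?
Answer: 32700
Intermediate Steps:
Function('b')(m) = Add(-139, Mul(-1, m)) (Function('b')(m) = Add(-2, Add(-137, Mul(-1, m))) = Add(-139, Mul(-1, m)))
Add(Add(Function('Z')(Function('u')(Mul(7, 6))), M), Function('b')(-55)) = Add(Add(62, 32722), Add(-139, Mul(-1, -55))) = Add(32784, Add(-139, 55)) = Add(32784, -84) = 32700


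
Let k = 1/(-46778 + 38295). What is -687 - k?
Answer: -5827820/8483 ≈ -687.00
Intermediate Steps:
k = -1/8483 (k = 1/(-8483) = -1/8483 ≈ -0.00011788)
-687 - k = -687 - 1*(-1/8483) = -687 + 1/8483 = -5827820/8483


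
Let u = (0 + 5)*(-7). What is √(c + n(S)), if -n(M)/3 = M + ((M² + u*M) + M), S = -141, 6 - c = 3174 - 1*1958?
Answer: 2*I*√18703 ≈ 273.52*I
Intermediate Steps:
u = -35 (u = 5*(-7) = -35)
c = -1210 (c = 6 - (3174 - 1*1958) = 6 - (3174 - 1958) = 6 - 1*1216 = 6 - 1216 = -1210)
n(M) = -3*M² + 99*M (n(M) = -3*(M + ((M² - 35*M) + M)) = -3*(M + (M² - 34*M)) = -3*(M² - 33*M) = -3*M² + 99*M)
√(c + n(S)) = √(-1210 + 3*(-141)*(33 - 1*(-141))) = √(-1210 + 3*(-141)*(33 + 141)) = √(-1210 + 3*(-141)*174) = √(-1210 - 73602) = √(-74812) = 2*I*√18703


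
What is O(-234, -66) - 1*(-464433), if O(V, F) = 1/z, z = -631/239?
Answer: 293056984/631 ≈ 4.6443e+5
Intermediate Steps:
z = -631/239 (z = -631*1/239 = -631/239 ≈ -2.6402)
O(V, F) = -239/631 (O(V, F) = 1/(-631/239) = -239/631)
O(-234, -66) - 1*(-464433) = -239/631 - 1*(-464433) = -239/631 + 464433 = 293056984/631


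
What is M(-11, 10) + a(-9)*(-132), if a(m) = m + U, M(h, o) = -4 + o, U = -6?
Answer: 1986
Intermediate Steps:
a(m) = -6 + m (a(m) = m - 6 = -6 + m)
M(-11, 10) + a(-9)*(-132) = (-4 + 10) + (-6 - 9)*(-132) = 6 - 15*(-132) = 6 + 1980 = 1986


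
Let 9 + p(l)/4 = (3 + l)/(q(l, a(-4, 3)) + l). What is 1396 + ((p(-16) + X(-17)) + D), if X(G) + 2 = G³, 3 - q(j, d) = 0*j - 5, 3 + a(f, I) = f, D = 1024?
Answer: -5049/2 ≈ -2524.5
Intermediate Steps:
a(f, I) = -3 + f
q(j, d) = 8 (q(j, d) = 3 - (0*j - 5) = 3 - (0 - 5) = 3 - 1*(-5) = 3 + 5 = 8)
p(l) = -36 + 4*(3 + l)/(8 + l) (p(l) = -36 + 4*((3 + l)/(8 + l)) = -36 + 4*(3 + l)/(8 + l))
X(G) = -2 + G³
1396 + ((p(-16) + X(-17)) + D) = 1396 + ((4*(-69 - 8*(-16))/(8 - 16) + (-2 + (-17)³)) + 1024) = 1396 + ((4*(-69 + 128)/(-8) + (-2 - 4913)) + 1024) = 1396 + ((4*(-⅛)*59 - 4915) + 1024) = 1396 + ((-59/2 - 4915) + 1024) = 1396 + (-9889/2 + 1024) = 1396 - 7841/2 = -5049/2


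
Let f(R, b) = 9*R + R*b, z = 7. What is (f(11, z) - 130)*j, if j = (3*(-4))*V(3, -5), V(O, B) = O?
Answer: -1656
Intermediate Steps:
j = -36 (j = (3*(-4))*3 = -12*3 = -36)
(f(11, z) - 130)*j = (11*(9 + 7) - 130)*(-36) = (11*16 - 130)*(-36) = (176 - 130)*(-36) = 46*(-36) = -1656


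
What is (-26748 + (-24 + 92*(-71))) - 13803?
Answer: -47107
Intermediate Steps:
(-26748 + (-24 + 92*(-71))) - 13803 = (-26748 + (-24 - 6532)) - 13803 = (-26748 - 6556) - 13803 = -33304 - 13803 = -47107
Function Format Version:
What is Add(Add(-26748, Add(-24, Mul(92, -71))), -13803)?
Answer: -47107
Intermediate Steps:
Add(Add(-26748, Add(-24, Mul(92, -71))), -13803) = Add(Add(-26748, Add(-24, -6532)), -13803) = Add(Add(-26748, -6556), -13803) = Add(-33304, -13803) = -47107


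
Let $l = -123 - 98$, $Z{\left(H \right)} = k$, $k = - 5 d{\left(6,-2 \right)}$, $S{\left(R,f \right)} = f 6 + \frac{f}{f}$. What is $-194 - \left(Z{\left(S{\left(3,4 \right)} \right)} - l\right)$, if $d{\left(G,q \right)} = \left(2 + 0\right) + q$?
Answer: $-415$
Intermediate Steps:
$S{\left(R,f \right)} = 1 + 6 f$ ($S{\left(R,f \right)} = 6 f + 1 = 1 + 6 f$)
$d{\left(G,q \right)} = 2 + q$
$k = 0$ ($k = - 5 \left(2 - 2\right) = \left(-5\right) 0 = 0$)
$Z{\left(H \right)} = 0$
$l = -221$
$-194 - \left(Z{\left(S{\left(3,4 \right)} \right)} - l\right) = -194 - \left(0 - -221\right) = -194 - \left(0 + 221\right) = -194 - 221 = -415$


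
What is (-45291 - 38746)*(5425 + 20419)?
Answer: -2171852228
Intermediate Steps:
(-45291 - 38746)*(5425 + 20419) = -84037*25844 = -2171852228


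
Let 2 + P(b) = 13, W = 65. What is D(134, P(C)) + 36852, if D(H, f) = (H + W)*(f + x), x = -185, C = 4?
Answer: 2226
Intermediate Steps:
P(b) = 11 (P(b) = -2 + 13 = 11)
D(H, f) = (-185 + f)*(65 + H) (D(H, f) = (H + 65)*(f - 185) = (65 + H)*(-185 + f) = (-185 + f)*(65 + H))
D(134, P(C)) + 36852 = (-12025 - 185*134 + 65*11 + 134*11) + 36852 = (-12025 - 24790 + 715 + 1474) + 36852 = -34626 + 36852 = 2226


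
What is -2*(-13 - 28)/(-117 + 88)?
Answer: -82/29 ≈ -2.8276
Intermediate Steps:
-2*(-13 - 28)/(-117 + 88) = -(-82)/(-29) = -(-82)*(-1)/29 = -2*41/29 = -82/29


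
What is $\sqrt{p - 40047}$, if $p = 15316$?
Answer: $i \sqrt{24731} \approx 157.26 i$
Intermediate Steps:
$\sqrt{p - 40047} = \sqrt{15316 - 40047} = \sqrt{-24731} = i \sqrt{24731}$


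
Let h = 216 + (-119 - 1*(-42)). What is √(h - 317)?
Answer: I*√178 ≈ 13.342*I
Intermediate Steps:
h = 139 (h = 216 + (-119 + 42) = 216 - 77 = 139)
√(h - 317) = √(139 - 317) = √(-178) = I*√178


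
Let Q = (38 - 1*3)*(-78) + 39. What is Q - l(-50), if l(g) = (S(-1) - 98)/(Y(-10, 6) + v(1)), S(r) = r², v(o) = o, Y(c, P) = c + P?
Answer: -8170/3 ≈ -2723.3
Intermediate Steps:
Y(c, P) = P + c
l(g) = 97/3 (l(g) = ((-1)² - 98)/((6 - 10) + 1) = (1 - 98)/(-4 + 1) = -97/(-3) = -97*(-⅓) = 97/3)
Q = -2691 (Q = (38 - 3)*(-78) + 39 = 35*(-78) + 39 = -2730 + 39 = -2691)
Q - l(-50) = -2691 - 1*97/3 = -2691 - 97/3 = -8170/3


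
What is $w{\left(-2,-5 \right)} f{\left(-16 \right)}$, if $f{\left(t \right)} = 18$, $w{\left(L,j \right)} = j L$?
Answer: $180$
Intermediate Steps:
$w{\left(L,j \right)} = L j$
$w{\left(-2,-5 \right)} f{\left(-16 \right)} = \left(-2\right) \left(-5\right) 18 = 10 \cdot 18 = 180$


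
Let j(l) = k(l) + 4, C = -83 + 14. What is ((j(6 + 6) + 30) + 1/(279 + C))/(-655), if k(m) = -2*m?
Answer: -2101/137550 ≈ -0.015274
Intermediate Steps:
C = -69
j(l) = 4 - 2*l (j(l) = -2*l + 4 = 4 - 2*l)
((j(6 + 6) + 30) + 1/(279 + C))/(-655) = (((4 - 2*(6 + 6)) + 30) + 1/(279 - 69))/(-655) = (((4 - 2*12) + 30) + 1/210)*(-1/655) = (((4 - 24) + 30) + 1/210)*(-1/655) = ((-20 + 30) + 1/210)*(-1/655) = (10 + 1/210)*(-1/655) = (2101/210)*(-1/655) = -2101/137550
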